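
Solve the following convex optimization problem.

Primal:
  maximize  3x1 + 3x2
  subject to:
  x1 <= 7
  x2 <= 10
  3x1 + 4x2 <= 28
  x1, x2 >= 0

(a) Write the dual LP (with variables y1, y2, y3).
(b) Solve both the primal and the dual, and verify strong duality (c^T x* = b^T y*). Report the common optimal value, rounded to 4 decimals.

The standard primal-dual pair for 'max c^T x s.t. A x <= b, x >= 0' is:
  Dual:  min b^T y  s.t.  A^T y >= c,  y >= 0.

So the dual LP is:
  minimize  7y1 + 10y2 + 28y3
  subject to:
    y1 + 3y3 >= 3
    y2 + 4y3 >= 3
    y1, y2, y3 >= 0

Solving the primal: x* = (7, 1.75).
  primal value c^T x* = 26.25.
Solving the dual: y* = (0.75, 0, 0.75).
  dual value b^T y* = 26.25.
Strong duality: c^T x* = b^T y*. Confirmed.

26.25


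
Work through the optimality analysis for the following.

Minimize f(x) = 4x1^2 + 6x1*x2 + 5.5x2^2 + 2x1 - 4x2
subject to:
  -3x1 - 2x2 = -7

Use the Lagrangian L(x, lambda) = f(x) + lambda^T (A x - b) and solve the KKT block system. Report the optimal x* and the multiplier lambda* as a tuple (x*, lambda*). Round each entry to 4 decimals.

Form the Lagrangian:
  L(x, lambda) = (1/2) x^T Q x + c^T x + lambda^T (A x - b)
Stationarity (grad_x L = 0): Q x + c + A^T lambda = 0.
Primal feasibility: A x = b.

This gives the KKT block system:
  [ Q   A^T ] [ x     ]   [-c ]
  [ A    0  ] [ lambda ] = [ b ]

Solving the linear system:
  x*      = (1.9492, 0.5763)
  lambda* = (7.0169)
  f(x*)   = 25.3559

x* = (1.9492, 0.5763), lambda* = (7.0169)


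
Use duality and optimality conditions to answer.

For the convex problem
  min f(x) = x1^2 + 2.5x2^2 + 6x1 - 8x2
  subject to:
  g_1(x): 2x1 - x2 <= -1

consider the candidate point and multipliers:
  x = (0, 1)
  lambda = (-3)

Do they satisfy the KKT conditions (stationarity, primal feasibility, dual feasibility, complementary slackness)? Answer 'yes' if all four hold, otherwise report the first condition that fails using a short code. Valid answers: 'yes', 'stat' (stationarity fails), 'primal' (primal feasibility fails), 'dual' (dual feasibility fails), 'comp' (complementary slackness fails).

Gradient of f: grad f(x) = Q x + c = (6, -3)
Constraint values g_i(x) = a_i^T x - b_i:
  g_1((0, 1)) = 0
Stationarity residual: grad f(x) + sum_i lambda_i a_i = (0, 0)
  -> stationarity OK
Primal feasibility (all g_i <= 0): OK
Dual feasibility (all lambda_i >= 0): FAILS
Complementary slackness (lambda_i * g_i(x) = 0 for all i): OK

Verdict: the first failing condition is dual_feasibility -> dual.

dual


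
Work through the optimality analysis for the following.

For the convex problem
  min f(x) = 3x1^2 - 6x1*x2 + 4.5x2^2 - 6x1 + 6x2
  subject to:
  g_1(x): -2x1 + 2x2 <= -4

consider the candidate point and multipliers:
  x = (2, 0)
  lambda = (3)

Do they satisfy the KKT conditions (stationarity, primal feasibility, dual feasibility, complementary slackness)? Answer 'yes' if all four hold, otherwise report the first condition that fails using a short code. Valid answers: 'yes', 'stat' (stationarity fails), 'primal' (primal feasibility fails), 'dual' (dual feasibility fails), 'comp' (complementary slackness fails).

Gradient of f: grad f(x) = Q x + c = (6, -6)
Constraint values g_i(x) = a_i^T x - b_i:
  g_1((2, 0)) = 0
Stationarity residual: grad f(x) + sum_i lambda_i a_i = (0, 0)
  -> stationarity OK
Primal feasibility (all g_i <= 0): OK
Dual feasibility (all lambda_i >= 0): OK
Complementary slackness (lambda_i * g_i(x) = 0 for all i): OK

Verdict: yes, KKT holds.

yes


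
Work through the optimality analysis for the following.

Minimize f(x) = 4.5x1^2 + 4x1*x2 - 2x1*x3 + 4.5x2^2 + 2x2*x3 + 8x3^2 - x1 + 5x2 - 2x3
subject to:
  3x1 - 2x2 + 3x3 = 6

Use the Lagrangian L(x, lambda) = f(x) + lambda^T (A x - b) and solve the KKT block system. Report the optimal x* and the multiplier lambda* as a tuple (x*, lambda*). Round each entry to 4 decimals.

Form the Lagrangian:
  L(x, lambda) = (1/2) x^T Q x + c^T x + lambda^T (A x - b)
Stationarity (grad_x L = 0): Q x + c + A^T lambda = 0.
Primal feasibility: A x = b.

This gives the KKT block system:
  [ Q   A^T ] [ x     ]   [-c ]
  [ A    0  ] [ lambda ] = [ b ]

Solving the linear system:
  x*      = (0.826, -1.1045, 0.4376)
  lambda* = (-0.3804)
  f(x*)   = -2.4706

x* = (0.826, -1.1045, 0.4376), lambda* = (-0.3804)


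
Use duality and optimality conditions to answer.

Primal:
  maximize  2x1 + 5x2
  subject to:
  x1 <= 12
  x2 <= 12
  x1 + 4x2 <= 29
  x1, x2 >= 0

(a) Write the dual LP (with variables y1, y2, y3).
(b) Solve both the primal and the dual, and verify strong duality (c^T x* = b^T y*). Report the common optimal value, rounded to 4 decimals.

The standard primal-dual pair for 'max c^T x s.t. A x <= b, x >= 0' is:
  Dual:  min b^T y  s.t.  A^T y >= c,  y >= 0.

So the dual LP is:
  minimize  12y1 + 12y2 + 29y3
  subject to:
    y1 + y3 >= 2
    y2 + 4y3 >= 5
    y1, y2, y3 >= 0

Solving the primal: x* = (12, 4.25).
  primal value c^T x* = 45.25.
Solving the dual: y* = (0.75, 0, 1.25).
  dual value b^T y* = 45.25.
Strong duality: c^T x* = b^T y*. Confirmed.

45.25


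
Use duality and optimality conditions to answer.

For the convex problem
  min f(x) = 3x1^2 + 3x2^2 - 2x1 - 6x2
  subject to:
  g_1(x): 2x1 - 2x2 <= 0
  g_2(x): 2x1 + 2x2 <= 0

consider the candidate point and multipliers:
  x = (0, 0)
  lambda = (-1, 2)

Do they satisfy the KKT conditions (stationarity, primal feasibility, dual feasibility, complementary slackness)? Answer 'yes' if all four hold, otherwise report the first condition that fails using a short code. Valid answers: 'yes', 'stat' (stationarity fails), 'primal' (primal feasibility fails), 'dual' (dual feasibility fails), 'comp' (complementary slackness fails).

Gradient of f: grad f(x) = Q x + c = (-2, -6)
Constraint values g_i(x) = a_i^T x - b_i:
  g_1((0, 0)) = 0
  g_2((0, 0)) = 0
Stationarity residual: grad f(x) + sum_i lambda_i a_i = (0, 0)
  -> stationarity OK
Primal feasibility (all g_i <= 0): OK
Dual feasibility (all lambda_i >= 0): FAILS
Complementary slackness (lambda_i * g_i(x) = 0 for all i): OK

Verdict: the first failing condition is dual_feasibility -> dual.

dual


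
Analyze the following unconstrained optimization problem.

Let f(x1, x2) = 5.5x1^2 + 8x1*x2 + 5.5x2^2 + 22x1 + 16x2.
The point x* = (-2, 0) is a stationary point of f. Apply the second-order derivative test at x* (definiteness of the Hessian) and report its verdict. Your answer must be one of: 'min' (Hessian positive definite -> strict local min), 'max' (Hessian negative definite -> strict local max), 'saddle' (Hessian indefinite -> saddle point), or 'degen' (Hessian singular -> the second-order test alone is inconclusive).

Compute the Hessian H = grad^2 f:
  H = [[11, 8], [8, 11]]
Verify stationarity: grad f(x*) = H x* + g = (0, 0).
Eigenvalues of H: 3, 19.
Both eigenvalues > 0, so H is positive definite -> x* is a strict local min.

min


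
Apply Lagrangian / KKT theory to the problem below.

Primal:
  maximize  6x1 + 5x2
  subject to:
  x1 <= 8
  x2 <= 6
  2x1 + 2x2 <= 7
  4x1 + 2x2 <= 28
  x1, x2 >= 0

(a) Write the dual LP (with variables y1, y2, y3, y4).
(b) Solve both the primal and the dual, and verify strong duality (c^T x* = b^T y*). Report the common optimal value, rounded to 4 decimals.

The standard primal-dual pair for 'max c^T x s.t. A x <= b, x >= 0' is:
  Dual:  min b^T y  s.t.  A^T y >= c,  y >= 0.

So the dual LP is:
  minimize  8y1 + 6y2 + 7y3 + 28y4
  subject to:
    y1 + 2y3 + 4y4 >= 6
    y2 + 2y3 + 2y4 >= 5
    y1, y2, y3, y4 >= 0

Solving the primal: x* = (3.5, 0).
  primal value c^T x* = 21.
Solving the dual: y* = (0, 0, 3, 0).
  dual value b^T y* = 21.
Strong duality: c^T x* = b^T y*. Confirmed.

21


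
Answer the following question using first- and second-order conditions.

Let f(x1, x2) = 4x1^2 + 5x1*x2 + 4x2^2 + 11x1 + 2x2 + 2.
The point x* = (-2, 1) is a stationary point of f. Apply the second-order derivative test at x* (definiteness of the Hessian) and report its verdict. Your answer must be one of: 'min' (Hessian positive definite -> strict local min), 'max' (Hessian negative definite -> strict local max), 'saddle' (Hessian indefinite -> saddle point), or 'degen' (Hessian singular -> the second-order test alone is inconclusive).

Compute the Hessian H = grad^2 f:
  H = [[8, 5], [5, 8]]
Verify stationarity: grad f(x*) = H x* + g = (0, 0).
Eigenvalues of H: 3, 13.
Both eigenvalues > 0, so H is positive definite -> x* is a strict local min.

min


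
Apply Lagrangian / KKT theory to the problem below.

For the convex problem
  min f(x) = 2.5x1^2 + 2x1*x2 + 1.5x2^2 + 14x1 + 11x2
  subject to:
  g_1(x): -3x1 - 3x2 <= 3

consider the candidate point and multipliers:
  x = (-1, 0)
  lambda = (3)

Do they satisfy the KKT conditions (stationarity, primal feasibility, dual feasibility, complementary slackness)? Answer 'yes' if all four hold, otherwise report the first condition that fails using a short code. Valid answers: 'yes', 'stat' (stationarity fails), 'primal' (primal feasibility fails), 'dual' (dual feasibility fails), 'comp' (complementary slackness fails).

Gradient of f: grad f(x) = Q x + c = (9, 9)
Constraint values g_i(x) = a_i^T x - b_i:
  g_1((-1, 0)) = 0
Stationarity residual: grad f(x) + sum_i lambda_i a_i = (0, 0)
  -> stationarity OK
Primal feasibility (all g_i <= 0): OK
Dual feasibility (all lambda_i >= 0): OK
Complementary slackness (lambda_i * g_i(x) = 0 for all i): OK

Verdict: yes, KKT holds.

yes


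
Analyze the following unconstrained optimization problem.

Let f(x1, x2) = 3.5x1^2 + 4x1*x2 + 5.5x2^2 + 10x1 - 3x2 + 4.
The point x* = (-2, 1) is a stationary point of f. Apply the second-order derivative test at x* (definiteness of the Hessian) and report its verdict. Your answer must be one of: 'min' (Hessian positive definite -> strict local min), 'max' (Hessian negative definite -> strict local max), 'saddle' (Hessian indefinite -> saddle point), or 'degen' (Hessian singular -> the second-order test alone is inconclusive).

Compute the Hessian H = grad^2 f:
  H = [[7, 4], [4, 11]]
Verify stationarity: grad f(x*) = H x* + g = (0, 0).
Eigenvalues of H: 4.5279, 13.4721.
Both eigenvalues > 0, so H is positive definite -> x* is a strict local min.

min


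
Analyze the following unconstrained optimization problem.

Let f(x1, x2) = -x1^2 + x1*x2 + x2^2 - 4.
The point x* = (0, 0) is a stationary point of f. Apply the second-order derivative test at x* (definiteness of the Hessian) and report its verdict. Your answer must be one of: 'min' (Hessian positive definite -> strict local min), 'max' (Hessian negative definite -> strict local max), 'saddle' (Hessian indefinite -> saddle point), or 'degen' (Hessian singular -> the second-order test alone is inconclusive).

Compute the Hessian H = grad^2 f:
  H = [[-2, 1], [1, 2]]
Verify stationarity: grad f(x*) = H x* + g = (0, 0).
Eigenvalues of H: -2.2361, 2.2361.
Eigenvalues have mixed signs, so H is indefinite -> x* is a saddle point.

saddle


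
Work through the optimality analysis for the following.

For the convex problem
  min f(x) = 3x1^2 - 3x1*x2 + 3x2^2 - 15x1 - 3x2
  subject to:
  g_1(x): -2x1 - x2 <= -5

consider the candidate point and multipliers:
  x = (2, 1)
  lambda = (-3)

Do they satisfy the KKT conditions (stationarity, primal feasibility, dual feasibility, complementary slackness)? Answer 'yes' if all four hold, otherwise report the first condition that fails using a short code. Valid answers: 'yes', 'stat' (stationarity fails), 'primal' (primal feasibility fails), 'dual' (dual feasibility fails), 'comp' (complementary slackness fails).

Gradient of f: grad f(x) = Q x + c = (-6, -3)
Constraint values g_i(x) = a_i^T x - b_i:
  g_1((2, 1)) = 0
Stationarity residual: grad f(x) + sum_i lambda_i a_i = (0, 0)
  -> stationarity OK
Primal feasibility (all g_i <= 0): OK
Dual feasibility (all lambda_i >= 0): FAILS
Complementary slackness (lambda_i * g_i(x) = 0 for all i): OK

Verdict: the first failing condition is dual_feasibility -> dual.

dual


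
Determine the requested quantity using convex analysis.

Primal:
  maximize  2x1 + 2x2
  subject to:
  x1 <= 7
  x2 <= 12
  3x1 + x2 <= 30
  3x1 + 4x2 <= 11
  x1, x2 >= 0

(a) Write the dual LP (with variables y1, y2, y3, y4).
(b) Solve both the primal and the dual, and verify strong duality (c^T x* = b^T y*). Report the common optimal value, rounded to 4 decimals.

The standard primal-dual pair for 'max c^T x s.t. A x <= b, x >= 0' is:
  Dual:  min b^T y  s.t.  A^T y >= c,  y >= 0.

So the dual LP is:
  minimize  7y1 + 12y2 + 30y3 + 11y4
  subject to:
    y1 + 3y3 + 3y4 >= 2
    y2 + y3 + 4y4 >= 2
    y1, y2, y3, y4 >= 0

Solving the primal: x* = (3.6667, 0).
  primal value c^T x* = 7.3333.
Solving the dual: y* = (0, 0, 0, 0.6667).
  dual value b^T y* = 7.3333.
Strong duality: c^T x* = b^T y*. Confirmed.

7.3333


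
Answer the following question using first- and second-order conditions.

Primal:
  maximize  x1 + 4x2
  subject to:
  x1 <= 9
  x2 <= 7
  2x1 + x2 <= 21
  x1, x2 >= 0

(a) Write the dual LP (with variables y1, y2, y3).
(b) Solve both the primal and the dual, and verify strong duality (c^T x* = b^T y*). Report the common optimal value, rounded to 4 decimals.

The standard primal-dual pair for 'max c^T x s.t. A x <= b, x >= 0' is:
  Dual:  min b^T y  s.t.  A^T y >= c,  y >= 0.

So the dual LP is:
  minimize  9y1 + 7y2 + 21y3
  subject to:
    y1 + 2y3 >= 1
    y2 + y3 >= 4
    y1, y2, y3 >= 0

Solving the primal: x* = (7, 7).
  primal value c^T x* = 35.
Solving the dual: y* = (0, 3.5, 0.5).
  dual value b^T y* = 35.
Strong duality: c^T x* = b^T y*. Confirmed.

35


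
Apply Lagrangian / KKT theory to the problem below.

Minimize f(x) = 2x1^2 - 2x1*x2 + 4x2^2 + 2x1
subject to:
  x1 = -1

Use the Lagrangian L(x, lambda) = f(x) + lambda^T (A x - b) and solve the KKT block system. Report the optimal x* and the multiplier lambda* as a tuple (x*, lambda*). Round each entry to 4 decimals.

Form the Lagrangian:
  L(x, lambda) = (1/2) x^T Q x + c^T x + lambda^T (A x - b)
Stationarity (grad_x L = 0): Q x + c + A^T lambda = 0.
Primal feasibility: A x = b.

This gives the KKT block system:
  [ Q   A^T ] [ x     ]   [-c ]
  [ A    0  ] [ lambda ] = [ b ]

Solving the linear system:
  x*      = (-1, -0.25)
  lambda* = (1.5)
  f(x*)   = -0.25

x* = (-1, -0.25), lambda* = (1.5)


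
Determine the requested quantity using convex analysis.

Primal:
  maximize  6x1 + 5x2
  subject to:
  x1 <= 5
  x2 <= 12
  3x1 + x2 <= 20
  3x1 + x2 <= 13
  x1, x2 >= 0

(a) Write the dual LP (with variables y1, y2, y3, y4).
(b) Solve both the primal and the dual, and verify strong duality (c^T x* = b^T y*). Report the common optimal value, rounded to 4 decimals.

The standard primal-dual pair for 'max c^T x s.t. A x <= b, x >= 0' is:
  Dual:  min b^T y  s.t.  A^T y >= c,  y >= 0.

So the dual LP is:
  minimize  5y1 + 12y2 + 20y3 + 13y4
  subject to:
    y1 + 3y3 + 3y4 >= 6
    y2 + y3 + y4 >= 5
    y1, y2, y3, y4 >= 0

Solving the primal: x* = (0.3333, 12).
  primal value c^T x* = 62.
Solving the dual: y* = (0, 3, 0, 2).
  dual value b^T y* = 62.
Strong duality: c^T x* = b^T y*. Confirmed.

62


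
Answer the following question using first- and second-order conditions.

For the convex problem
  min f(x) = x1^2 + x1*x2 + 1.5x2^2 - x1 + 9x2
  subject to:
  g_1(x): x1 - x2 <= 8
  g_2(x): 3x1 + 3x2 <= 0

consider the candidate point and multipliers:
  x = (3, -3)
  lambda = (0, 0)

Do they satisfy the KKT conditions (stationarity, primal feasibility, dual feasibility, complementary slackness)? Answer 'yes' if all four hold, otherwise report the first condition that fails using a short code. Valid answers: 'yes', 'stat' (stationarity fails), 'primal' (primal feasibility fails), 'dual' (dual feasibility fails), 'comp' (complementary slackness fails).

Gradient of f: grad f(x) = Q x + c = (2, 3)
Constraint values g_i(x) = a_i^T x - b_i:
  g_1((3, -3)) = -2
  g_2((3, -3)) = 0
Stationarity residual: grad f(x) + sum_i lambda_i a_i = (2, 3)
  -> stationarity FAILS
Primal feasibility (all g_i <= 0): OK
Dual feasibility (all lambda_i >= 0): OK
Complementary slackness (lambda_i * g_i(x) = 0 for all i): OK

Verdict: the first failing condition is stationarity -> stat.

stat


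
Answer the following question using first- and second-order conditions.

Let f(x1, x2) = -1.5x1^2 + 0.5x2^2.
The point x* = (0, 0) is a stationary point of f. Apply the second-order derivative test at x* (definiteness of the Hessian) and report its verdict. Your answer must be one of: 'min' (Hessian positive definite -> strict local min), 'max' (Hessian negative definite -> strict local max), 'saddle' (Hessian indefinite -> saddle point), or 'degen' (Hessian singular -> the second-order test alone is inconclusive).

Compute the Hessian H = grad^2 f:
  H = [[-3, 0], [0, 1]]
Verify stationarity: grad f(x*) = H x* + g = (0, 0).
Eigenvalues of H: -3, 1.
Eigenvalues have mixed signs, so H is indefinite -> x* is a saddle point.

saddle


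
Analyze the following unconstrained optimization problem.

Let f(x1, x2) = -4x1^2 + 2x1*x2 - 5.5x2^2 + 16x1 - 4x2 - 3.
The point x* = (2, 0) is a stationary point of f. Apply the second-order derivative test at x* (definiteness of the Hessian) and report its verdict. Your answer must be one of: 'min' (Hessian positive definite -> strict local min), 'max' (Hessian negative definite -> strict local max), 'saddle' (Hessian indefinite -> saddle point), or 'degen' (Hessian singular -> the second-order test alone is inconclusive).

Compute the Hessian H = grad^2 f:
  H = [[-8, 2], [2, -11]]
Verify stationarity: grad f(x*) = H x* + g = (0, 0).
Eigenvalues of H: -12, -7.
Both eigenvalues < 0, so H is negative definite -> x* is a strict local max.

max


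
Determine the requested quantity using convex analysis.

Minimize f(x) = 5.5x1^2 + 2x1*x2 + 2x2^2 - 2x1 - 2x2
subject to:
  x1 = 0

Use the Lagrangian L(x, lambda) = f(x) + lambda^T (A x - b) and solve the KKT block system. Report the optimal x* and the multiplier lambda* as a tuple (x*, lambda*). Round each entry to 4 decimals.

Form the Lagrangian:
  L(x, lambda) = (1/2) x^T Q x + c^T x + lambda^T (A x - b)
Stationarity (grad_x L = 0): Q x + c + A^T lambda = 0.
Primal feasibility: A x = b.

This gives the KKT block system:
  [ Q   A^T ] [ x     ]   [-c ]
  [ A    0  ] [ lambda ] = [ b ]

Solving the linear system:
  x*      = (0, 0.5)
  lambda* = (1)
  f(x*)   = -0.5

x* = (0, 0.5), lambda* = (1)


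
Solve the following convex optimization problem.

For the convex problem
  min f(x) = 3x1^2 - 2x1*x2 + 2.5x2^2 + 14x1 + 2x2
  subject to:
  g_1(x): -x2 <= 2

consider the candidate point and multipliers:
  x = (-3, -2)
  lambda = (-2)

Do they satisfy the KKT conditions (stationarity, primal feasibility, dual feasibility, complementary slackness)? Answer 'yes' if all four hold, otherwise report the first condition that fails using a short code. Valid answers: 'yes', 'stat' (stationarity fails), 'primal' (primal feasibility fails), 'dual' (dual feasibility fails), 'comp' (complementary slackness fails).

Gradient of f: grad f(x) = Q x + c = (0, -2)
Constraint values g_i(x) = a_i^T x - b_i:
  g_1((-3, -2)) = 0
Stationarity residual: grad f(x) + sum_i lambda_i a_i = (0, 0)
  -> stationarity OK
Primal feasibility (all g_i <= 0): OK
Dual feasibility (all lambda_i >= 0): FAILS
Complementary slackness (lambda_i * g_i(x) = 0 for all i): OK

Verdict: the first failing condition is dual_feasibility -> dual.

dual


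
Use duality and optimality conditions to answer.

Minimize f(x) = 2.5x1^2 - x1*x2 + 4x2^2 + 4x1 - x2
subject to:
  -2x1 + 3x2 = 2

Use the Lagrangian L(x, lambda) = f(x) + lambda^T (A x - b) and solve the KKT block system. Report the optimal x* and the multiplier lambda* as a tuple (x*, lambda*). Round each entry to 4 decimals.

Form the Lagrangian:
  L(x, lambda) = (1/2) x^T Q x + c^T x + lambda^T (A x - b)
Stationarity (grad_x L = 0): Q x + c + A^T lambda = 0.
Primal feasibility: A x = b.

This gives the KKT block system:
  [ Q   A^T ] [ x     ]   [-c ]
  [ A    0  ] [ lambda ] = [ b ]

Solving the linear system:
  x*      = (-0.8615, 0.0923)
  lambda* = (-0.2)
  f(x*)   = -1.5692

x* = (-0.8615, 0.0923), lambda* = (-0.2)


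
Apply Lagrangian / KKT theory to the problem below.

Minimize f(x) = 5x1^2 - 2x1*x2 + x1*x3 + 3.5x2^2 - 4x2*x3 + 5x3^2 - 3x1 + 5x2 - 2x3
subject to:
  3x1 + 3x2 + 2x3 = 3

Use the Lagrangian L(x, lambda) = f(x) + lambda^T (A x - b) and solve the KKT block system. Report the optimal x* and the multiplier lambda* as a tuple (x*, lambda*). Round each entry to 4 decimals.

Form the Lagrangian:
  L(x, lambda) = (1/2) x^T Q x + c^T x + lambda^T (A x - b)
Stationarity (grad_x L = 0): Q x + c + A^T lambda = 0.
Primal feasibility: A x = b.

This gives the KKT block system:
  [ Q   A^T ] [ x     ]   [-c ]
  [ A    0  ] [ lambda ] = [ b ]

Solving the linear system:
  x*      = (0.5991, 0.1331, 0.4018)
  lambda* = (-1.0421)
  f(x*)   = 0.5955

x* = (0.5991, 0.1331, 0.4018), lambda* = (-1.0421)


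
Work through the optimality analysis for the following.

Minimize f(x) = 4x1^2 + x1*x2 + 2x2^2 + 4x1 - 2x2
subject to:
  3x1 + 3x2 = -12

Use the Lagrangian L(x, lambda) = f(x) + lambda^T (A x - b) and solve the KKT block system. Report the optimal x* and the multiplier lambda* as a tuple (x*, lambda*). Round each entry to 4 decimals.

Form the Lagrangian:
  L(x, lambda) = (1/2) x^T Q x + c^T x + lambda^T (A x - b)
Stationarity (grad_x L = 0): Q x + c + A^T lambda = 0.
Primal feasibility: A x = b.

This gives the KKT block system:
  [ Q   A^T ] [ x     ]   [-c ]
  [ A    0  ] [ lambda ] = [ b ]

Solving the linear system:
  x*      = (-1.8, -2.2)
  lambda* = (4.2)
  f(x*)   = 23.8

x* = (-1.8, -2.2), lambda* = (4.2)


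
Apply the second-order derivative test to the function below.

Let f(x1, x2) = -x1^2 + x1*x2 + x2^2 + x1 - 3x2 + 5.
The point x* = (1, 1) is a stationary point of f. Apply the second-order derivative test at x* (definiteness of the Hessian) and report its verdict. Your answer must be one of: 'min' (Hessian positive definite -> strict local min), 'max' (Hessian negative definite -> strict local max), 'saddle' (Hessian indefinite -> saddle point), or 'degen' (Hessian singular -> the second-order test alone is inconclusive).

Compute the Hessian H = grad^2 f:
  H = [[-2, 1], [1, 2]]
Verify stationarity: grad f(x*) = H x* + g = (0, 0).
Eigenvalues of H: -2.2361, 2.2361.
Eigenvalues have mixed signs, so H is indefinite -> x* is a saddle point.

saddle


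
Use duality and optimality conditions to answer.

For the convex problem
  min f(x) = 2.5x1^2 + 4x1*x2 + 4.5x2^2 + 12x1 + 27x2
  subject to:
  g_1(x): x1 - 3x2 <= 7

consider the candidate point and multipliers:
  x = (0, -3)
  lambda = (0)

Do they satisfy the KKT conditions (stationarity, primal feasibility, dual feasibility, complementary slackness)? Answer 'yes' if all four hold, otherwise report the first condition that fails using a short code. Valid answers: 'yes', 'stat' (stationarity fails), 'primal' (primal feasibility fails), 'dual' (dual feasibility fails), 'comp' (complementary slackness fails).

Gradient of f: grad f(x) = Q x + c = (0, 0)
Constraint values g_i(x) = a_i^T x - b_i:
  g_1((0, -3)) = 2
Stationarity residual: grad f(x) + sum_i lambda_i a_i = (0, 0)
  -> stationarity OK
Primal feasibility (all g_i <= 0): FAILS
Dual feasibility (all lambda_i >= 0): OK
Complementary slackness (lambda_i * g_i(x) = 0 for all i): OK

Verdict: the first failing condition is primal_feasibility -> primal.

primal


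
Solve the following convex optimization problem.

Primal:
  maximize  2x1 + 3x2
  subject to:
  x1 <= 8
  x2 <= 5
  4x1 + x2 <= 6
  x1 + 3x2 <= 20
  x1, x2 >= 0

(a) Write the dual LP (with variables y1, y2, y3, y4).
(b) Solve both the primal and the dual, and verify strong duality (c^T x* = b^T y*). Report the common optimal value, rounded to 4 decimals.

The standard primal-dual pair for 'max c^T x s.t. A x <= b, x >= 0' is:
  Dual:  min b^T y  s.t.  A^T y >= c,  y >= 0.

So the dual LP is:
  minimize  8y1 + 5y2 + 6y3 + 20y4
  subject to:
    y1 + 4y3 + y4 >= 2
    y2 + y3 + 3y4 >= 3
    y1, y2, y3, y4 >= 0

Solving the primal: x* = (0.25, 5).
  primal value c^T x* = 15.5.
Solving the dual: y* = (0, 2.5, 0.5, 0).
  dual value b^T y* = 15.5.
Strong duality: c^T x* = b^T y*. Confirmed.

15.5


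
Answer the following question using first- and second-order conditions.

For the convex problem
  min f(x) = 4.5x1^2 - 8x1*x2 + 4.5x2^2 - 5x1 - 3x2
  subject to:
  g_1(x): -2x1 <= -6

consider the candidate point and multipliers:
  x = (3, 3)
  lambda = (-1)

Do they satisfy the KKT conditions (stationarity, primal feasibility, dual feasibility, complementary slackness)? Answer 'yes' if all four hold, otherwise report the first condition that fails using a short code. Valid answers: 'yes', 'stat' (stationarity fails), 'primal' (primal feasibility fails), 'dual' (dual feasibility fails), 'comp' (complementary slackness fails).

Gradient of f: grad f(x) = Q x + c = (-2, 0)
Constraint values g_i(x) = a_i^T x - b_i:
  g_1((3, 3)) = 0
Stationarity residual: grad f(x) + sum_i lambda_i a_i = (0, 0)
  -> stationarity OK
Primal feasibility (all g_i <= 0): OK
Dual feasibility (all lambda_i >= 0): FAILS
Complementary slackness (lambda_i * g_i(x) = 0 for all i): OK

Verdict: the first failing condition is dual_feasibility -> dual.

dual


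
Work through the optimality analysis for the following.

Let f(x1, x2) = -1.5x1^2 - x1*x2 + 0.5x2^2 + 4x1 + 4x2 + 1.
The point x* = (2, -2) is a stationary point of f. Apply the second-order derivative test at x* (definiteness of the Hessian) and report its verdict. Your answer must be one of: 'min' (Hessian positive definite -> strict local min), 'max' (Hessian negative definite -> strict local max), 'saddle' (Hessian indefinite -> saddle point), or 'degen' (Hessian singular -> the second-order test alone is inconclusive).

Compute the Hessian H = grad^2 f:
  H = [[-3, -1], [-1, 1]]
Verify stationarity: grad f(x*) = H x* + g = (0, 0).
Eigenvalues of H: -3.2361, 1.2361.
Eigenvalues have mixed signs, so H is indefinite -> x* is a saddle point.

saddle


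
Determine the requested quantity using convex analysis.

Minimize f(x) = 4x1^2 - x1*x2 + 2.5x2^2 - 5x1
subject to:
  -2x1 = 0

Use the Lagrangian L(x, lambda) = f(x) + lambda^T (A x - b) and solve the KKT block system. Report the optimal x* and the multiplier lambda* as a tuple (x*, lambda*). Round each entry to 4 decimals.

Form the Lagrangian:
  L(x, lambda) = (1/2) x^T Q x + c^T x + lambda^T (A x - b)
Stationarity (grad_x L = 0): Q x + c + A^T lambda = 0.
Primal feasibility: A x = b.

This gives the KKT block system:
  [ Q   A^T ] [ x     ]   [-c ]
  [ A    0  ] [ lambda ] = [ b ]

Solving the linear system:
  x*      = (0, 0)
  lambda* = (-2.5)
  f(x*)   = 0

x* = (0, 0), lambda* = (-2.5)


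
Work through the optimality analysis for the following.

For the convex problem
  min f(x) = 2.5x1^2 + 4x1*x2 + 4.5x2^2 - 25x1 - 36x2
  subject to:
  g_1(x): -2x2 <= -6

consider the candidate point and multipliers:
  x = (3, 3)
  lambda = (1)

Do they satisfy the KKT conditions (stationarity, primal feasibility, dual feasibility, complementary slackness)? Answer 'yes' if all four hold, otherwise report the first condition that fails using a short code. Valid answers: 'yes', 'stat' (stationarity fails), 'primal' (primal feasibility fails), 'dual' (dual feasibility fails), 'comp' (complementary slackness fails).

Gradient of f: grad f(x) = Q x + c = (2, 3)
Constraint values g_i(x) = a_i^T x - b_i:
  g_1((3, 3)) = 0
Stationarity residual: grad f(x) + sum_i lambda_i a_i = (2, 1)
  -> stationarity FAILS
Primal feasibility (all g_i <= 0): OK
Dual feasibility (all lambda_i >= 0): OK
Complementary slackness (lambda_i * g_i(x) = 0 for all i): OK

Verdict: the first failing condition is stationarity -> stat.

stat


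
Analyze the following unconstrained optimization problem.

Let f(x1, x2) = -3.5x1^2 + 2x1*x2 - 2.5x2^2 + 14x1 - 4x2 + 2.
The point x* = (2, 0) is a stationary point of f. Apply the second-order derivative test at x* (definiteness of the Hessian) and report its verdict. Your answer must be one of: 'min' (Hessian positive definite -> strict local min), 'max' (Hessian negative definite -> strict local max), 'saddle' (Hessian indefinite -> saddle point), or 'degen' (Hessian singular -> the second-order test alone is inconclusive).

Compute the Hessian H = grad^2 f:
  H = [[-7, 2], [2, -5]]
Verify stationarity: grad f(x*) = H x* + g = (0, 0).
Eigenvalues of H: -8.2361, -3.7639.
Both eigenvalues < 0, so H is negative definite -> x* is a strict local max.

max


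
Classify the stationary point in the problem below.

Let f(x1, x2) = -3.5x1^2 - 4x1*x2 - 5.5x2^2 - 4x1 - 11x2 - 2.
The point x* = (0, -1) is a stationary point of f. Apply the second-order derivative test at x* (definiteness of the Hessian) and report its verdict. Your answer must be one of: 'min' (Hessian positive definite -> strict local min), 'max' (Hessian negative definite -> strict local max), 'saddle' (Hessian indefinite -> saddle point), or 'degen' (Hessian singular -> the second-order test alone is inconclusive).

Compute the Hessian H = grad^2 f:
  H = [[-7, -4], [-4, -11]]
Verify stationarity: grad f(x*) = H x* + g = (0, 0).
Eigenvalues of H: -13.4721, -4.5279.
Both eigenvalues < 0, so H is negative definite -> x* is a strict local max.

max


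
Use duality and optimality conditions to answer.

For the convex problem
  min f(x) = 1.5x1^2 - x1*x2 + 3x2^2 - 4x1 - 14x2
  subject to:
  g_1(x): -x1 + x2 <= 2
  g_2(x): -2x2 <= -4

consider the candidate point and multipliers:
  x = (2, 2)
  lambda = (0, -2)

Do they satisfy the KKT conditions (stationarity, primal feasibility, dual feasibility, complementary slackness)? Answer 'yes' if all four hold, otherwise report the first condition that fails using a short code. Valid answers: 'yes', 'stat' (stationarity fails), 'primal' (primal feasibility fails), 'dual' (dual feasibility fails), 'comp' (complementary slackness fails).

Gradient of f: grad f(x) = Q x + c = (0, -4)
Constraint values g_i(x) = a_i^T x - b_i:
  g_1((2, 2)) = -2
  g_2((2, 2)) = 0
Stationarity residual: grad f(x) + sum_i lambda_i a_i = (0, 0)
  -> stationarity OK
Primal feasibility (all g_i <= 0): OK
Dual feasibility (all lambda_i >= 0): FAILS
Complementary slackness (lambda_i * g_i(x) = 0 for all i): OK

Verdict: the first failing condition is dual_feasibility -> dual.

dual


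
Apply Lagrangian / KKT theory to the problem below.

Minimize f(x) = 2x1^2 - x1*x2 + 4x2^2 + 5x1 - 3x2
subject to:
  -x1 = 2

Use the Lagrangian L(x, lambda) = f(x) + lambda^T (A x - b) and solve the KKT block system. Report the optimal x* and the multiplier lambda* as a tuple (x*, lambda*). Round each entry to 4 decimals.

Form the Lagrangian:
  L(x, lambda) = (1/2) x^T Q x + c^T x + lambda^T (A x - b)
Stationarity (grad_x L = 0): Q x + c + A^T lambda = 0.
Primal feasibility: A x = b.

This gives the KKT block system:
  [ Q   A^T ] [ x     ]   [-c ]
  [ A    0  ] [ lambda ] = [ b ]

Solving the linear system:
  x*      = (-2, 0.125)
  lambda* = (-3.125)
  f(x*)   = -2.0625

x* = (-2, 0.125), lambda* = (-3.125)


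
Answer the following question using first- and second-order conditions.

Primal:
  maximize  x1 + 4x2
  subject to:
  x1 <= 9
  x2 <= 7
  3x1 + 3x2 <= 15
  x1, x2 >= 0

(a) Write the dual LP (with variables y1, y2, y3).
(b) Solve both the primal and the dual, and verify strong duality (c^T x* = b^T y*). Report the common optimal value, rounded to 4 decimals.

The standard primal-dual pair for 'max c^T x s.t. A x <= b, x >= 0' is:
  Dual:  min b^T y  s.t.  A^T y >= c,  y >= 0.

So the dual LP is:
  minimize  9y1 + 7y2 + 15y3
  subject to:
    y1 + 3y3 >= 1
    y2 + 3y3 >= 4
    y1, y2, y3 >= 0

Solving the primal: x* = (0, 5).
  primal value c^T x* = 20.
Solving the dual: y* = (0, 0, 1.3333).
  dual value b^T y* = 20.
Strong duality: c^T x* = b^T y*. Confirmed.

20


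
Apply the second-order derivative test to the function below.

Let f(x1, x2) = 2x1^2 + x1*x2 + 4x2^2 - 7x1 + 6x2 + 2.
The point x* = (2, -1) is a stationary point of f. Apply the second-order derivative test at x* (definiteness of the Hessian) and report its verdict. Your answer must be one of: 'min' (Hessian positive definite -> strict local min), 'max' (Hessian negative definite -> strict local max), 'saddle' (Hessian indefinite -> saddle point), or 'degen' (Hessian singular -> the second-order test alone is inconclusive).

Compute the Hessian H = grad^2 f:
  H = [[4, 1], [1, 8]]
Verify stationarity: grad f(x*) = H x* + g = (0, 0).
Eigenvalues of H: 3.7639, 8.2361.
Both eigenvalues > 0, so H is positive definite -> x* is a strict local min.

min


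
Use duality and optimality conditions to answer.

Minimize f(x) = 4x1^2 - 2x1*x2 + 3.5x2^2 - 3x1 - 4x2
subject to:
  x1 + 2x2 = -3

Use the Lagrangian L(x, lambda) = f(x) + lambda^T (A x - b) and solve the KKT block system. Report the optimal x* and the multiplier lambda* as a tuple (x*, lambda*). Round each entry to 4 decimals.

Form the Lagrangian:
  L(x, lambda) = (1/2) x^T Q x + c^T x + lambda^T (A x - b)
Stationarity (grad_x L = 0): Q x + c + A^T lambda = 0.
Primal feasibility: A x = b.

This gives the KKT block system:
  [ Q   A^T ] [ x     ]   [-c ]
  [ A    0  ] [ lambda ] = [ b ]

Solving the linear system:
  x*      = (-0.617, -1.1915)
  lambda* = (5.5532)
  f(x*)   = 11.6383

x* = (-0.617, -1.1915), lambda* = (5.5532)


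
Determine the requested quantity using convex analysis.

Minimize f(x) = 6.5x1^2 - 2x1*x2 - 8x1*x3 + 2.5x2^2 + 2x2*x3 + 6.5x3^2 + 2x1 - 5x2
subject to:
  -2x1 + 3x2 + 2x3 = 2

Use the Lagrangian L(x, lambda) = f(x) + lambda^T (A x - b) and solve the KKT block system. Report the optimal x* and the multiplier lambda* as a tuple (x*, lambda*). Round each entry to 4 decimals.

Form the Lagrangian:
  L(x, lambda) = (1/2) x^T Q x + c^T x + lambda^T (A x - b)
Stationarity (grad_x L = 0): Q x + c + A^T lambda = 0.
Primal feasibility: A x = b.

This gives the KKT block system:
  [ Q   A^T ] [ x     ]   [-c ]
  [ A    0  ] [ lambda ] = [ b ]

Solving the linear system:
  x*      = (-0.1282, 0.7624, -0.2718)
  lambda* = (0.4917)
  f(x*)   = -2.526

x* = (-0.1282, 0.7624, -0.2718), lambda* = (0.4917)


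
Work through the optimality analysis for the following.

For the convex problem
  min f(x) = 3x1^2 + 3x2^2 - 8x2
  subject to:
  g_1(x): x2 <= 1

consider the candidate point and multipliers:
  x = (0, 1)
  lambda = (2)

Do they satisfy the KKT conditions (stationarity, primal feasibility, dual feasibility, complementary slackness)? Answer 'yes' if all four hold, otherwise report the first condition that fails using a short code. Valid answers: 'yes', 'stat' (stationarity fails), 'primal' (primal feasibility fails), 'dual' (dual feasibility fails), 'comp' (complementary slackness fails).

Gradient of f: grad f(x) = Q x + c = (0, -2)
Constraint values g_i(x) = a_i^T x - b_i:
  g_1((0, 1)) = 0
Stationarity residual: grad f(x) + sum_i lambda_i a_i = (0, 0)
  -> stationarity OK
Primal feasibility (all g_i <= 0): OK
Dual feasibility (all lambda_i >= 0): OK
Complementary slackness (lambda_i * g_i(x) = 0 for all i): OK

Verdict: yes, KKT holds.

yes


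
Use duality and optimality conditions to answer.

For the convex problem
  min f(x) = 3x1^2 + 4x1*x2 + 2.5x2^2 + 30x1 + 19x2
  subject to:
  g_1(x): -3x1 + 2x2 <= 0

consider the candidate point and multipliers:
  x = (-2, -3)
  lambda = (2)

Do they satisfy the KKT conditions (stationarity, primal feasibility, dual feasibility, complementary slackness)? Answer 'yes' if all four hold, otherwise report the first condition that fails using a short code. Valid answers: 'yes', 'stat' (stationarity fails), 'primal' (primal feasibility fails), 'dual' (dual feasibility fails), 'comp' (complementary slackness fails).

Gradient of f: grad f(x) = Q x + c = (6, -4)
Constraint values g_i(x) = a_i^T x - b_i:
  g_1((-2, -3)) = 0
Stationarity residual: grad f(x) + sum_i lambda_i a_i = (0, 0)
  -> stationarity OK
Primal feasibility (all g_i <= 0): OK
Dual feasibility (all lambda_i >= 0): OK
Complementary slackness (lambda_i * g_i(x) = 0 for all i): OK

Verdict: yes, KKT holds.

yes


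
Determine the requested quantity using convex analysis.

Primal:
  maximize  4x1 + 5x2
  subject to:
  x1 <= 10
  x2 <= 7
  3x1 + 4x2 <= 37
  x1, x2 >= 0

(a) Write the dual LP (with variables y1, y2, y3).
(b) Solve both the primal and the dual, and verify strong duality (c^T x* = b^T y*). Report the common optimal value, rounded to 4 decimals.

The standard primal-dual pair for 'max c^T x s.t. A x <= b, x >= 0' is:
  Dual:  min b^T y  s.t.  A^T y >= c,  y >= 0.

So the dual LP is:
  minimize  10y1 + 7y2 + 37y3
  subject to:
    y1 + 3y3 >= 4
    y2 + 4y3 >= 5
    y1, y2, y3 >= 0

Solving the primal: x* = (10, 1.75).
  primal value c^T x* = 48.75.
Solving the dual: y* = (0.25, 0, 1.25).
  dual value b^T y* = 48.75.
Strong duality: c^T x* = b^T y*. Confirmed.

48.75


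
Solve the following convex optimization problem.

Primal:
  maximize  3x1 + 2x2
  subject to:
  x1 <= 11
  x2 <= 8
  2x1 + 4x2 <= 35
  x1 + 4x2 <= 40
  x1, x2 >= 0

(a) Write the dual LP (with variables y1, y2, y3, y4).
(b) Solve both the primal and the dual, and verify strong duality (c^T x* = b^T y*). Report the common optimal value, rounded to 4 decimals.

The standard primal-dual pair for 'max c^T x s.t. A x <= b, x >= 0' is:
  Dual:  min b^T y  s.t.  A^T y >= c,  y >= 0.

So the dual LP is:
  minimize  11y1 + 8y2 + 35y3 + 40y4
  subject to:
    y1 + 2y3 + y4 >= 3
    y2 + 4y3 + 4y4 >= 2
    y1, y2, y3, y4 >= 0

Solving the primal: x* = (11, 3.25).
  primal value c^T x* = 39.5.
Solving the dual: y* = (2, 0, 0.5, 0).
  dual value b^T y* = 39.5.
Strong duality: c^T x* = b^T y*. Confirmed.

39.5


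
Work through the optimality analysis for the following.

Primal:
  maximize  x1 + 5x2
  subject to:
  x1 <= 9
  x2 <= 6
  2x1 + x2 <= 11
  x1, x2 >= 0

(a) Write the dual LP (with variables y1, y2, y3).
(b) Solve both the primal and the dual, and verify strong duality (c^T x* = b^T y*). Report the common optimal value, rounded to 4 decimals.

The standard primal-dual pair for 'max c^T x s.t. A x <= b, x >= 0' is:
  Dual:  min b^T y  s.t.  A^T y >= c,  y >= 0.

So the dual LP is:
  minimize  9y1 + 6y2 + 11y3
  subject to:
    y1 + 2y3 >= 1
    y2 + y3 >= 5
    y1, y2, y3 >= 0

Solving the primal: x* = (2.5, 6).
  primal value c^T x* = 32.5.
Solving the dual: y* = (0, 4.5, 0.5).
  dual value b^T y* = 32.5.
Strong duality: c^T x* = b^T y*. Confirmed.

32.5


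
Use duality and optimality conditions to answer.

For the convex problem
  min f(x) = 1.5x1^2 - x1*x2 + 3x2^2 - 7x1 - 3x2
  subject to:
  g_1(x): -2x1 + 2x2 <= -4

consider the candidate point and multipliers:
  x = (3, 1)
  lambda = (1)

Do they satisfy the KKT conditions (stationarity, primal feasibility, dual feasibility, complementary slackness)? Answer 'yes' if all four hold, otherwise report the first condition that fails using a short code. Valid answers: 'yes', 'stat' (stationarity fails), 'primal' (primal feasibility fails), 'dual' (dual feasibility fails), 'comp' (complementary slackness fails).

Gradient of f: grad f(x) = Q x + c = (1, 0)
Constraint values g_i(x) = a_i^T x - b_i:
  g_1((3, 1)) = 0
Stationarity residual: grad f(x) + sum_i lambda_i a_i = (-1, 2)
  -> stationarity FAILS
Primal feasibility (all g_i <= 0): OK
Dual feasibility (all lambda_i >= 0): OK
Complementary slackness (lambda_i * g_i(x) = 0 for all i): OK

Verdict: the first failing condition is stationarity -> stat.

stat


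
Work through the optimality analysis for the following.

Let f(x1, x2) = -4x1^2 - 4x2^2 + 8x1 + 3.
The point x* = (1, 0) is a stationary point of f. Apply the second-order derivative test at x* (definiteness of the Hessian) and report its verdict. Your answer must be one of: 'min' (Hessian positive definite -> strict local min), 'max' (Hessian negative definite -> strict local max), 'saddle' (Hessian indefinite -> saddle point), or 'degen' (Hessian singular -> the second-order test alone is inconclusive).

Compute the Hessian H = grad^2 f:
  H = [[-8, 0], [0, -8]]
Verify stationarity: grad f(x*) = H x* + g = (0, 0).
Eigenvalues of H: -8, -8.
Both eigenvalues < 0, so H is negative definite -> x* is a strict local max.

max
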